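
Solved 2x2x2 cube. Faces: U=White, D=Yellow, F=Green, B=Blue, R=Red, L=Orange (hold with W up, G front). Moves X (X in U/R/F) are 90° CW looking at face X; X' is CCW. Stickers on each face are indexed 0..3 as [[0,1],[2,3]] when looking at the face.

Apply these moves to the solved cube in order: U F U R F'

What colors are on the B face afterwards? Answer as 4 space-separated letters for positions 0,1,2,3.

Answer: W Y W B

Derivation:
After move 1 (U): U=WWWW F=RRGG R=BBRR B=OOBB L=GGOO
After move 2 (F): F=GRGR U=WWOG R=WBWR D=RBYY L=GYOY
After move 3 (U): U=OWGW F=WBGR R=OOWR B=GYBB L=GROY
After move 4 (R): R=WORO U=OBGR F=WBGY D=RBYG B=WYWB
After move 5 (F'): F=BYWG U=OBWR R=BORO D=RYYG L=GROG
Query: B face = WYWB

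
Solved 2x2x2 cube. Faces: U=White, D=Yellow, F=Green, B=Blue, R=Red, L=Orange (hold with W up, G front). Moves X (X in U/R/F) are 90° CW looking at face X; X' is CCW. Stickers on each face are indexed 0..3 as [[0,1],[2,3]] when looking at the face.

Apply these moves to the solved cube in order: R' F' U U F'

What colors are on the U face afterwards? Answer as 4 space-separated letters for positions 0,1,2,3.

After move 1 (R'): R=RRRR U=WBWB F=GWGW D=YGYG B=YBYB
After move 2 (F'): F=WWGG U=WBRR R=GRYR D=OOYG L=OBOW
After move 3 (U): U=RWRB F=GRGG R=YBYR B=OBYB L=WWOW
After move 4 (U): U=RRBW F=YBGG R=OBYR B=WWYB L=GROW
After move 5 (F'): F=BGYG U=RROY R=OBOR D=RWYG L=GWOB
Query: U face = RROY

Answer: R R O Y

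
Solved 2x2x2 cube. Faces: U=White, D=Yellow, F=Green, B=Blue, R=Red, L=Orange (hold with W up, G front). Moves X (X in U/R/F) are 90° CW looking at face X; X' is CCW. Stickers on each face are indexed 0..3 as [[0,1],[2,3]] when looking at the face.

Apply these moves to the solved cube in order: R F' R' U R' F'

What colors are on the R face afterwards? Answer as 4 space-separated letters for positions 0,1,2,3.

Answer: R Y O B

Derivation:
After move 1 (R): R=RRRR U=WGWG F=GYGY D=YBYB B=WBWB
After move 2 (F'): F=YYGG U=WGRR R=BRYR D=OOYB L=OGOW
After move 3 (R'): R=RRBY U=WWRW F=YGGR D=OYYG B=BBOB
After move 4 (U): U=RWWW F=RRGR R=BBBY B=OGOB L=YGOW
After move 5 (R'): R=BYBB U=ROWO F=RWGW D=ORYR B=GGYB
After move 6 (F'): F=WWRG U=ROBB R=RYOB D=GWYR L=YOOW
Query: R face = RYOB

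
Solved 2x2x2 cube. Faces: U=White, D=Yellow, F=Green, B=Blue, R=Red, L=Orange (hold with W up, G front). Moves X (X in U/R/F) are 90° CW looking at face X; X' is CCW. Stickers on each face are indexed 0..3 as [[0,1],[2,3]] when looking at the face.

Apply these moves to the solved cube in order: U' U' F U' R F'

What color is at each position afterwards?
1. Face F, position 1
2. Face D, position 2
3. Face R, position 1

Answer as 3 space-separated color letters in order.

Answer: Y Y G

Derivation:
After move 1 (U'): U=WWWW F=OOGG R=GGRR B=RRBB L=BBOO
After move 2 (U'): U=WWWW F=BBGG R=OORR B=GGBB L=RROO
After move 3 (F): F=GBGB U=WWOR R=WOWR D=ROYY L=RYOY
After move 4 (U'): U=WRWO F=RYGB R=GBWR B=WOBB L=GGOY
After move 5 (R): R=WGRB U=WYWB F=ROGY D=RBYW B=OORB
After move 6 (F'): F=OYRG U=WYWR R=BGRB D=GYYW L=GBOW
Query 1: F[1] = Y
Query 2: D[2] = Y
Query 3: R[1] = G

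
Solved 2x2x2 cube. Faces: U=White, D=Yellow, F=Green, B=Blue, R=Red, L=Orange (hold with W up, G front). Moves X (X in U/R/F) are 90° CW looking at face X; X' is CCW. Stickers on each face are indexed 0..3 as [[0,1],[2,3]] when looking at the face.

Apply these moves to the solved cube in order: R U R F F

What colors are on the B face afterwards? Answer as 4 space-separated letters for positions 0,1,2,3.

Answer: G O W B

Derivation:
After move 1 (R): R=RRRR U=WGWG F=GYGY D=YBYB B=WBWB
After move 2 (U): U=WWGG F=RRGY R=WBRR B=OOWB L=GYOO
After move 3 (R): R=RWRB U=WRGY F=RBGB D=YWYO B=GOWB
After move 4 (F): F=GRBB U=WROY R=GWYB D=RRYO L=GYOW
After move 5 (F): F=BGBR U=WRWY R=OWYB D=YGYO L=GROR
Query: B face = GOWB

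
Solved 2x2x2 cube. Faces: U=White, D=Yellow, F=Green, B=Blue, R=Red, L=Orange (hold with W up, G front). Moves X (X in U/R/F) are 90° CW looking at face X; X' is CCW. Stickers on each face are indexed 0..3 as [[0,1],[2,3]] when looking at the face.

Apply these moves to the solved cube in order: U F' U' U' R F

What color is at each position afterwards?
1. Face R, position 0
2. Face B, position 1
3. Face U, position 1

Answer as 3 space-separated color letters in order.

Answer: W G O

Derivation:
After move 1 (U): U=WWWW F=RRGG R=BBRR B=OOBB L=GGOO
After move 2 (F'): F=RGRG U=WWBR R=YBYR D=GOYY L=GWOW
After move 3 (U'): U=WRWB F=GWRG R=RGYR B=YBBB L=OOOW
After move 4 (U'): U=RBWW F=OORG R=GWYR B=RGBB L=YBOW
After move 5 (R): R=YGRW U=ROWG F=OORY D=GBYR B=WGBB
After move 6 (F): F=ROYO U=ROWB R=WGGW D=RYYR L=YGOB
Query 1: R[0] = W
Query 2: B[1] = G
Query 3: U[1] = O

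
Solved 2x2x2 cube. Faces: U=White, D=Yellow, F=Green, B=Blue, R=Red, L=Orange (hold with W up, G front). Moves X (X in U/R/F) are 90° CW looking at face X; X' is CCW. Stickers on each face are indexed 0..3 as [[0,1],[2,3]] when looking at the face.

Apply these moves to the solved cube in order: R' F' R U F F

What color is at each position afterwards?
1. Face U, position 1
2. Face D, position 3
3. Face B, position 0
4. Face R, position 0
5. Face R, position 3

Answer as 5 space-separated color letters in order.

Answer: W Y O W R

Derivation:
After move 1 (R'): R=RRRR U=WBWB F=GWGW D=YGYG B=YBYB
After move 2 (F'): F=WWGG U=WBRR R=GRYR D=OOYG L=OBOW
After move 3 (R): R=YGRR U=WWRG F=WOGG D=OYYY B=RBBB
After move 4 (U): U=RWGW F=YGGG R=RBRR B=OBBB L=WOOW
After move 5 (F): F=GYGG U=RWWO R=GBWR D=RRYY L=WOOY
After move 6 (F): F=GGGY U=RWYO R=WBOR D=WGYY L=WROR
Query 1: U[1] = W
Query 2: D[3] = Y
Query 3: B[0] = O
Query 4: R[0] = W
Query 5: R[3] = R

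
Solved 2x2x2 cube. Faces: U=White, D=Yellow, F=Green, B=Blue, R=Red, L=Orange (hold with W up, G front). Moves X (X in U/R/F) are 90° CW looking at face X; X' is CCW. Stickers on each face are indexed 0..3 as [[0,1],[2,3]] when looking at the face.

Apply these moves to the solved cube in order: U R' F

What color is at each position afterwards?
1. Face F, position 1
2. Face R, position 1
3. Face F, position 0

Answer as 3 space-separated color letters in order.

After move 1 (U): U=WWWW F=RRGG R=BBRR B=OOBB L=GGOO
After move 2 (R'): R=BRBR U=WBWO F=RWGW D=YRYG B=YOYB
After move 3 (F): F=GRWW U=WBOG R=WROR D=BBYG L=GYOR
Query 1: F[1] = R
Query 2: R[1] = R
Query 3: F[0] = G

Answer: R R G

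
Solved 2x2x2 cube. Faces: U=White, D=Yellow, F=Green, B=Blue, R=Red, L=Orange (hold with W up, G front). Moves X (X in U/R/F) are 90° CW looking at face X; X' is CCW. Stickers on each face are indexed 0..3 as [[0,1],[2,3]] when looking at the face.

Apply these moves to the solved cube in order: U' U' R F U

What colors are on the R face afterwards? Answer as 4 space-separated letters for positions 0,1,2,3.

After move 1 (U'): U=WWWW F=OOGG R=GGRR B=RRBB L=BBOO
After move 2 (U'): U=WWWW F=BBGG R=OORR B=GGBB L=RROO
After move 3 (R): R=RORO U=WBWG F=BYGY D=YBYG B=WGWB
After move 4 (F): F=GBYY U=WBOR R=WOGO D=RRYG L=RYOB
After move 5 (U): U=OWRB F=WOYY R=WGGO B=RYWB L=GBOB
Query: R face = WGGO

Answer: W G G O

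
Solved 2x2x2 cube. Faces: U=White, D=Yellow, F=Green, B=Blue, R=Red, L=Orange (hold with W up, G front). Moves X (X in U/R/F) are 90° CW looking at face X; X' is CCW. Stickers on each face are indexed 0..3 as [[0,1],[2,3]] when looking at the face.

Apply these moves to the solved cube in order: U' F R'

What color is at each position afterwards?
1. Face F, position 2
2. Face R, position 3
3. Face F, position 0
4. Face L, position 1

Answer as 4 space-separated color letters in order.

After move 1 (U'): U=WWWW F=OOGG R=GGRR B=RRBB L=BBOO
After move 2 (F): F=GOGO U=WWOB R=WGWR D=RGYY L=BYOY
After move 3 (R'): R=GRWW U=WBOR F=GWGB D=ROYO B=YRGB
Query 1: F[2] = G
Query 2: R[3] = W
Query 3: F[0] = G
Query 4: L[1] = Y

Answer: G W G Y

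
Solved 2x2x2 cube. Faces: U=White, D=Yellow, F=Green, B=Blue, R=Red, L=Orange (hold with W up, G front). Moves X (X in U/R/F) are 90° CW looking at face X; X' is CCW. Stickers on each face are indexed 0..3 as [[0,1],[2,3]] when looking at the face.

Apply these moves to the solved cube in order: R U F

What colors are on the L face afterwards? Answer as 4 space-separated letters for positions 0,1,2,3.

After move 1 (R): R=RRRR U=WGWG F=GYGY D=YBYB B=WBWB
After move 2 (U): U=WWGG F=RRGY R=WBRR B=OOWB L=GYOO
After move 3 (F): F=GRYR U=WWOY R=GBGR D=RWYB L=GYOB
Query: L face = GYOB

Answer: G Y O B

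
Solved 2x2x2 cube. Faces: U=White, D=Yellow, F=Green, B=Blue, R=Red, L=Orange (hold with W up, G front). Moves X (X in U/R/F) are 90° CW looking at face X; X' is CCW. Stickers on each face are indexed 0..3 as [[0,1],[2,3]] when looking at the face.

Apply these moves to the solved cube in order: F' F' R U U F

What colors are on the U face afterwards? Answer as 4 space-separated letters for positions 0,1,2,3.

After move 1 (F'): F=GGGG U=WWRR R=YRYR D=OOYY L=OWOW
After move 2 (F'): F=GGGG U=WWYY R=OROR D=WWYY L=OROR
After move 3 (R): R=OORR U=WGYG F=GWGY D=WBYB B=YBWB
After move 4 (U): U=YWGG F=OOGY R=YBRR B=ORWB L=GWOR
After move 5 (U): U=GYGW F=YBGY R=ORRR B=GWWB L=OOOR
After move 6 (F): F=GYYB U=GYRO R=GRWR D=ROYB L=OWOB
Query: U face = GYRO

Answer: G Y R O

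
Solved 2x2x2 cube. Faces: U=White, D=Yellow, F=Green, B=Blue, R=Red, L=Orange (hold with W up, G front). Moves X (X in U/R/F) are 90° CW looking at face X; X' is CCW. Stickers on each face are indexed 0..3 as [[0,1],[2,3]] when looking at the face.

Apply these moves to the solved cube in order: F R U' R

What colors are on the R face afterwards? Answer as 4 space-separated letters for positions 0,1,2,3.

Answer: R G R R

Derivation:
After move 1 (F): F=GGGG U=WWOO R=WRWR D=RRYY L=OYOY
After move 2 (R): R=WWRR U=WGOG F=GRGY D=RBYB B=OBWB
After move 3 (U'): U=GGWO F=OYGY R=GRRR B=WWWB L=OBOY
After move 4 (R): R=RGRR U=GYWY F=OBGB D=RWYW B=OWGB
Query: R face = RGRR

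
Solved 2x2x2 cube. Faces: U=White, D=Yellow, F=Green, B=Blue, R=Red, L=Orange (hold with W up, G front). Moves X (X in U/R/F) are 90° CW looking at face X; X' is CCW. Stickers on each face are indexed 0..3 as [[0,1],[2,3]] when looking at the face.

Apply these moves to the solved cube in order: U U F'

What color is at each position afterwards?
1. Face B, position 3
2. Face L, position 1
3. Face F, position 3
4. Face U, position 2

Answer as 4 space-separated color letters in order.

After move 1 (U): U=WWWW F=RRGG R=BBRR B=OOBB L=GGOO
After move 2 (U): U=WWWW F=BBGG R=OORR B=GGBB L=RROO
After move 3 (F'): F=BGBG U=WWOR R=YOYR D=ROYY L=RWOW
Query 1: B[3] = B
Query 2: L[1] = W
Query 3: F[3] = G
Query 4: U[2] = O

Answer: B W G O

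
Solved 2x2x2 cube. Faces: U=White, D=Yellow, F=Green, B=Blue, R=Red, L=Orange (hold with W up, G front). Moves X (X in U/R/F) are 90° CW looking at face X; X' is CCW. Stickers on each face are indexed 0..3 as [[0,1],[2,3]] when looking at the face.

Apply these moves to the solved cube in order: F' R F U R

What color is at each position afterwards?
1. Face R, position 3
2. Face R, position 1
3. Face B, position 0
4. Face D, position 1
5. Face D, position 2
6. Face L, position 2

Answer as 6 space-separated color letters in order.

After move 1 (F'): F=GGGG U=WWRR R=YRYR D=OOYY L=OWOW
After move 2 (R): R=YYRR U=WGRG F=GOGY D=OBYB B=RBWB
After move 3 (F): F=GGYO U=WGWW R=RYGR D=RYYB L=OOOB
After move 4 (U): U=WWWG F=RYYO R=RBGR B=OOWB L=GGOB
After move 5 (R): R=GRRB U=WYWO F=RYYB D=RWYO B=GOWB
Query 1: R[3] = B
Query 2: R[1] = R
Query 3: B[0] = G
Query 4: D[1] = W
Query 5: D[2] = Y
Query 6: L[2] = O

Answer: B R G W Y O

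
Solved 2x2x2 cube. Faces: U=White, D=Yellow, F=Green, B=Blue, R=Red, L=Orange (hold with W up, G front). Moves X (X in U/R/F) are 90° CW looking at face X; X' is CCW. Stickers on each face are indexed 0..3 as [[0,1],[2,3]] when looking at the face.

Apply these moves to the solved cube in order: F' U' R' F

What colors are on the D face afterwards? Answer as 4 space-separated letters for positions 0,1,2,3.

After move 1 (F'): F=GGGG U=WWRR R=YRYR D=OOYY L=OWOW
After move 2 (U'): U=WRWR F=OWGG R=GGYR B=YRBB L=BBOW
After move 3 (R'): R=GRGY U=WBWY F=ORGR D=OWYG B=YROB
After move 4 (F): F=GORR U=WBWB R=WRYY D=GGYG L=BOOW
Query: D face = GGYG

Answer: G G Y G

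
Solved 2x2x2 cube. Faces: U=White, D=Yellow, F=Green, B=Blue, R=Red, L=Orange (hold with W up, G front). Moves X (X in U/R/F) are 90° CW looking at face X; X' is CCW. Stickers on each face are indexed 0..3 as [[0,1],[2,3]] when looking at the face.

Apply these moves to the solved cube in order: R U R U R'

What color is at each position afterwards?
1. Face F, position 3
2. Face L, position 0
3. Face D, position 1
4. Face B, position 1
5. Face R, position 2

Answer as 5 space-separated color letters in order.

After move 1 (R): R=RRRR U=WGWG F=GYGY D=YBYB B=WBWB
After move 2 (U): U=WWGG F=RRGY R=WBRR B=OOWB L=GYOO
After move 3 (R): R=RWRB U=WRGY F=RBGB D=YWYO B=GOWB
After move 4 (U): U=GWYR F=RWGB R=GORB B=GYWB L=RBOO
After move 5 (R'): R=OBGR U=GWYG F=RWGR D=YWYB B=OYWB
Query 1: F[3] = R
Query 2: L[0] = R
Query 3: D[1] = W
Query 4: B[1] = Y
Query 5: R[2] = G

Answer: R R W Y G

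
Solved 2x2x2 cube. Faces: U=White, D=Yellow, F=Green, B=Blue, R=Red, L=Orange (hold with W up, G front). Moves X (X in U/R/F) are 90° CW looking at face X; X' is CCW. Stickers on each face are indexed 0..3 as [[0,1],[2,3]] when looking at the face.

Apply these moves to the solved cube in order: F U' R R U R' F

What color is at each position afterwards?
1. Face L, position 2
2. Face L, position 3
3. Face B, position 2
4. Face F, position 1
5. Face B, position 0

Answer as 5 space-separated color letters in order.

Answer: O W O R O

Derivation:
After move 1 (F): F=GGGG U=WWOO R=WRWR D=RRYY L=OYOY
After move 2 (U'): U=WOWO F=OYGG R=GGWR B=WRBB L=BBOY
After move 3 (R): R=WGRG U=WYWG F=ORGY D=RBYW B=OROB
After move 4 (R): R=RWGG U=WRWY F=OBGW D=ROYO B=GRYB
After move 5 (U): U=WWYR F=RWGW R=GRGG B=BBYB L=OBOY
After move 6 (R'): R=RGGG U=WYYB F=RWGR D=RWYW B=OBOB
After move 7 (F): F=GRRW U=WYYB R=YGBG D=GRYW L=OROW
Query 1: L[2] = O
Query 2: L[3] = W
Query 3: B[2] = O
Query 4: F[1] = R
Query 5: B[0] = O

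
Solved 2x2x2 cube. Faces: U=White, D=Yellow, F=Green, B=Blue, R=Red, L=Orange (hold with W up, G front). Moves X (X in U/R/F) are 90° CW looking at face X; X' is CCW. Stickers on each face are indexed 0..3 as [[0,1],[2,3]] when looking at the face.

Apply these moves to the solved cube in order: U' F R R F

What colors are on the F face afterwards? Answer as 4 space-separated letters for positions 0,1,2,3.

After move 1 (U'): U=WWWW F=OOGG R=GGRR B=RRBB L=BBOO
After move 2 (F): F=GOGO U=WWOB R=WGWR D=RGYY L=BYOY
After move 3 (R): R=WWRG U=WOOO F=GGGY D=RBYR B=BRWB
After move 4 (R): R=RWGW U=WGOY F=GBGR D=RWYB B=OROB
After move 5 (F): F=GGRB U=WGYY R=OWYW D=GRYB L=BROW
Query: F face = GGRB

Answer: G G R B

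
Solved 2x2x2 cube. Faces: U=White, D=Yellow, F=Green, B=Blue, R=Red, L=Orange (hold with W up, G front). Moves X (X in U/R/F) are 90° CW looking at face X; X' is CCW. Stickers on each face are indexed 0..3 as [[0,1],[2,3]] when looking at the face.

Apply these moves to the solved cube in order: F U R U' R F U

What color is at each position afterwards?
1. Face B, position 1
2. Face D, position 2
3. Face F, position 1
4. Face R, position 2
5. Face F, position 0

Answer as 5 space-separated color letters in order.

Answer: R Y W Y O

Derivation:
After move 1 (F): F=GGGG U=WWOO R=WRWR D=RRYY L=OYOY
After move 2 (U): U=OWOW F=WRGG R=BBWR B=OYBB L=GGOY
After move 3 (R): R=WBRB U=OROG F=WRGY D=RBYO B=WYWB
After move 4 (U'): U=RGOO F=GGGY R=WRRB B=WBWB L=WYOY
After move 5 (R): R=RWBR U=RGOY F=GBGO D=RWYW B=OBGB
After move 6 (F): F=GGOB U=RGYY R=OWYR D=BRYW L=WROW
After move 7 (U): U=YRYG F=OWOB R=OBYR B=WRGB L=GGOW
Query 1: B[1] = R
Query 2: D[2] = Y
Query 3: F[1] = W
Query 4: R[2] = Y
Query 5: F[0] = O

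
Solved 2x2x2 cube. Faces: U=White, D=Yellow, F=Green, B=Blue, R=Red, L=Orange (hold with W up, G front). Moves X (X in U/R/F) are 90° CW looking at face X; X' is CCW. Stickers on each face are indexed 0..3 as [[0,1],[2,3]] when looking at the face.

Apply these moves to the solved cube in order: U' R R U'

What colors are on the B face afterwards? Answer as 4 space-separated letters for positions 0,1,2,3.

After move 1 (U'): U=WWWW F=OOGG R=GGRR B=RRBB L=BBOO
After move 2 (R): R=RGRG U=WOWG F=OYGY D=YBYR B=WRWB
After move 3 (R): R=RRGG U=WYWY F=OBGR D=YWYW B=GROB
After move 4 (U'): U=YYWW F=BBGR R=OBGG B=RROB L=GROO
Query: B face = RROB

Answer: R R O B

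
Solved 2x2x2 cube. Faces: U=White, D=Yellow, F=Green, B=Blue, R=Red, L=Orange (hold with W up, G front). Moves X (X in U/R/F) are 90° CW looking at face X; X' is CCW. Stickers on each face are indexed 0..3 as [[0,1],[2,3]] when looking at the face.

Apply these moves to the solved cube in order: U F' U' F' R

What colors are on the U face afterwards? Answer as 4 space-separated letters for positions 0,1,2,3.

Answer: W G R R

Derivation:
After move 1 (U): U=WWWW F=RRGG R=BBRR B=OOBB L=GGOO
After move 2 (F'): F=RGRG U=WWBR R=YBYR D=GOYY L=GWOW
After move 3 (U'): U=WRWB F=GWRG R=RGYR B=YBBB L=OOOW
After move 4 (F'): F=WGGR U=WRRY R=OGGR D=OWYY L=OBOW
After move 5 (R): R=GORG U=WGRR F=WWGY D=OBYY B=YBRB
Query: U face = WGRR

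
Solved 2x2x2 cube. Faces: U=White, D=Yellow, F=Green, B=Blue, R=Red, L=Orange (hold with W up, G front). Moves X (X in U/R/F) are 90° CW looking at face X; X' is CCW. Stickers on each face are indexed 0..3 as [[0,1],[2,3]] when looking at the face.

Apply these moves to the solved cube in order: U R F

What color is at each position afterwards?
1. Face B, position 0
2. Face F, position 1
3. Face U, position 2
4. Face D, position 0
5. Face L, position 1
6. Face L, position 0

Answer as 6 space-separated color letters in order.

After move 1 (U): U=WWWW F=RRGG R=BBRR B=OOBB L=GGOO
After move 2 (R): R=RBRB U=WRWG F=RYGY D=YBYO B=WOWB
After move 3 (F): F=GRYY U=WROG R=WBGB D=RRYO L=GYOB
Query 1: B[0] = W
Query 2: F[1] = R
Query 3: U[2] = O
Query 4: D[0] = R
Query 5: L[1] = Y
Query 6: L[0] = G

Answer: W R O R Y G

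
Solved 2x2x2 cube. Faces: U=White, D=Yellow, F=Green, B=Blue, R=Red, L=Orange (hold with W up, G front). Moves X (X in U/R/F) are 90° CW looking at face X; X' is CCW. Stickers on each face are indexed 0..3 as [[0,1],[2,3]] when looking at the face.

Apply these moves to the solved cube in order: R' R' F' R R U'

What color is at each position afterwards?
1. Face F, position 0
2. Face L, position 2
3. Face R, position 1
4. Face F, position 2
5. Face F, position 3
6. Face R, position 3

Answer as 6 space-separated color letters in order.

Answer: O O G G G W

Derivation:
After move 1 (R'): R=RRRR U=WBWB F=GWGW D=YGYG B=YBYB
After move 2 (R'): R=RRRR U=WYWY F=GBGB D=YWYW B=GBGB
After move 3 (F'): F=BBGG U=WYRR R=WRYR D=OOYW L=OYOW
After move 4 (R): R=YWRR U=WBRG F=BOGW D=OGYG B=RBYB
After move 5 (R): R=RYRW U=WORW F=BGGG D=OYYR B=GBBB
After move 6 (U'): U=OWWR F=OYGG R=BGRW B=RYBB L=GBOW
Query 1: F[0] = O
Query 2: L[2] = O
Query 3: R[1] = G
Query 4: F[2] = G
Query 5: F[3] = G
Query 6: R[3] = W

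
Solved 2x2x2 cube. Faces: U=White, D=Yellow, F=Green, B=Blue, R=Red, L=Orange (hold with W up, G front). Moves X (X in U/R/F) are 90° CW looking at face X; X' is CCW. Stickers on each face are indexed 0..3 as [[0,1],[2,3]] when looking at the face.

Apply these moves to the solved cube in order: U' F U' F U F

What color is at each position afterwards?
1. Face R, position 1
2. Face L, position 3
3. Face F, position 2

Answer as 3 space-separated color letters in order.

Answer: G G Y

Derivation:
After move 1 (U'): U=WWWW F=OOGG R=GGRR B=RRBB L=BBOO
After move 2 (F): F=GOGO U=WWOB R=WGWR D=RGYY L=BYOY
After move 3 (U'): U=WBWO F=BYGO R=GOWR B=WGBB L=RROY
After move 4 (F): F=GBOY U=WBYR R=WOOR D=WGYY L=RROG
After move 5 (U): U=YWRB F=WOOY R=WGOR B=RRBB L=GBOG
After move 6 (F): F=OWYO U=YWGB R=RGBR D=OWYY L=GWOG
Query 1: R[1] = G
Query 2: L[3] = G
Query 3: F[2] = Y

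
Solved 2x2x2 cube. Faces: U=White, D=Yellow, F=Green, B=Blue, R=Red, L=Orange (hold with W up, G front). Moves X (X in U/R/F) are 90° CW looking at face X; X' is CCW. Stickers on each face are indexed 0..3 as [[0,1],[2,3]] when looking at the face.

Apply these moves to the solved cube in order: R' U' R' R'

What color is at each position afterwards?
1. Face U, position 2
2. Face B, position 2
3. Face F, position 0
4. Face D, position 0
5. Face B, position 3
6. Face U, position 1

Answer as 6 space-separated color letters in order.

After move 1 (R'): R=RRRR U=WBWB F=GWGW D=YGYG B=YBYB
After move 2 (U'): U=BBWW F=OOGW R=GWRR B=RRYB L=YBOO
After move 3 (R'): R=WRGR U=BYWR F=OBGW D=YOYW B=GRGB
After move 4 (R'): R=RRWG U=BGWG F=OYGR D=YBYW B=WROB
Query 1: U[2] = W
Query 2: B[2] = O
Query 3: F[0] = O
Query 4: D[0] = Y
Query 5: B[3] = B
Query 6: U[1] = G

Answer: W O O Y B G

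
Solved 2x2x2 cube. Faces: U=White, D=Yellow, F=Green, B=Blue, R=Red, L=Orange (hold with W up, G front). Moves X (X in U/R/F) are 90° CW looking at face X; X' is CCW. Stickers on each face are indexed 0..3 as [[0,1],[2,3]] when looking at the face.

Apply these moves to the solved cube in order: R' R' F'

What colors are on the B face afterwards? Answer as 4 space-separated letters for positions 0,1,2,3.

Answer: G B G B

Derivation:
After move 1 (R'): R=RRRR U=WBWB F=GWGW D=YGYG B=YBYB
After move 2 (R'): R=RRRR U=WYWY F=GBGB D=YWYW B=GBGB
After move 3 (F'): F=BBGG U=WYRR R=WRYR D=OOYW L=OYOW
Query: B face = GBGB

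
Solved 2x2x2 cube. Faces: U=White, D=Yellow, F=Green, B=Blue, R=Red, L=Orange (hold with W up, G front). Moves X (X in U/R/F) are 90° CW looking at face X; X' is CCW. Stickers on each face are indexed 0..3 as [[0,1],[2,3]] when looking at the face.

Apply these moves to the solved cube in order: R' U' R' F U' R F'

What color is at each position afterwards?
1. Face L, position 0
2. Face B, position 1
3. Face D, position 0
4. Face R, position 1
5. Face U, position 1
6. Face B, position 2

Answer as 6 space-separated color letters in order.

Answer: G R R G Y B

Derivation:
After move 1 (R'): R=RRRR U=WBWB F=GWGW D=YGYG B=YBYB
After move 2 (U'): U=BBWW F=OOGW R=GWRR B=RRYB L=YBOO
After move 3 (R'): R=WRGR U=BYWR F=OBGW D=YOYW B=GRGB
After move 4 (F): F=GOWB U=BYOB R=WRRR D=GWYW L=YYOO
After move 5 (U'): U=YBBO F=YYWB R=GORR B=WRGB L=GROO
After move 6 (R): R=RGRO U=YYBB F=YWWW D=GGYW B=ORBB
After move 7 (F'): F=WWYW U=YYRR R=GGGO D=ROYW L=GBOB
Query 1: L[0] = G
Query 2: B[1] = R
Query 3: D[0] = R
Query 4: R[1] = G
Query 5: U[1] = Y
Query 6: B[2] = B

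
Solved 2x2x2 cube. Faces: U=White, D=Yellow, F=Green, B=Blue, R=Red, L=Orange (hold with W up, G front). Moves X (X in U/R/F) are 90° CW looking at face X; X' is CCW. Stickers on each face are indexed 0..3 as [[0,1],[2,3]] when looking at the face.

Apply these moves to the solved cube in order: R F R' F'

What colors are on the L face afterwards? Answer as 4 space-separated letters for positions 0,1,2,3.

After move 1 (R): R=RRRR U=WGWG F=GYGY D=YBYB B=WBWB
After move 2 (F): F=GGYY U=WGOO R=WRGR D=RRYB L=OYOB
After move 3 (R'): R=RRWG U=WWOW F=GGYO D=RGYY B=BBRB
After move 4 (F'): F=GOGY U=WWRW R=GRRG D=YBYY L=OWOO
Query: L face = OWOO

Answer: O W O O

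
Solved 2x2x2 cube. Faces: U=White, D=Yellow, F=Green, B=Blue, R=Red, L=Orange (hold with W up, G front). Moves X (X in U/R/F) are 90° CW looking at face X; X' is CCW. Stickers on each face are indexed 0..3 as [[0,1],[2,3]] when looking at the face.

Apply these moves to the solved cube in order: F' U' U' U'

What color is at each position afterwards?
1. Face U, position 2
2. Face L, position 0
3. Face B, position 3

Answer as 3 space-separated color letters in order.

After move 1 (F'): F=GGGG U=WWRR R=YRYR D=OOYY L=OWOW
After move 2 (U'): U=WRWR F=OWGG R=GGYR B=YRBB L=BBOW
After move 3 (U'): U=RRWW F=BBGG R=OWYR B=GGBB L=YROW
After move 4 (U'): U=RWRW F=YRGG R=BBYR B=OWBB L=GGOW
Query 1: U[2] = R
Query 2: L[0] = G
Query 3: B[3] = B

Answer: R G B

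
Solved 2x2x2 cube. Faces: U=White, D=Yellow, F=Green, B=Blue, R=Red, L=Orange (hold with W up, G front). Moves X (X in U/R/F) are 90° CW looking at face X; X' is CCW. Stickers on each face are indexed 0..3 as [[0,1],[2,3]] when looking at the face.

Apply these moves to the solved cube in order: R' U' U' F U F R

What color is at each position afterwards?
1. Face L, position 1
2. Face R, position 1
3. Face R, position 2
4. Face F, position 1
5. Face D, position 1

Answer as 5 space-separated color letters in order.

After move 1 (R'): R=RRRR U=WBWB F=GWGW D=YGYG B=YBYB
After move 2 (U'): U=BBWW F=OOGW R=GWRR B=RRYB L=YBOO
After move 3 (U'): U=BWBW F=YBGW R=OORR B=GWYB L=RROO
After move 4 (F): F=GYWB U=BWOR R=BOWR D=ROYG L=RYOG
After move 5 (U): U=OBRW F=BOWB R=GWWR B=RYYB L=GYOG
After move 6 (F): F=WBBO U=OBGY R=RWWR D=WGYG L=GROO
After move 7 (R): R=WRRW U=OBGO F=WGBG D=WYYR B=YYBB
Query 1: L[1] = R
Query 2: R[1] = R
Query 3: R[2] = R
Query 4: F[1] = G
Query 5: D[1] = Y

Answer: R R R G Y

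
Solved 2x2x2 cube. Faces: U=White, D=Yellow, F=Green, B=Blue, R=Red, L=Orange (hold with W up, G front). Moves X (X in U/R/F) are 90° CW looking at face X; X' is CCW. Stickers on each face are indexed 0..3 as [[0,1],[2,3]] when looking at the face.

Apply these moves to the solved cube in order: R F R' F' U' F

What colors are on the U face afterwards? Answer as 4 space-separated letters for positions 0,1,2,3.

Answer: W W O B

Derivation:
After move 1 (R): R=RRRR U=WGWG F=GYGY D=YBYB B=WBWB
After move 2 (F): F=GGYY U=WGOO R=WRGR D=RRYB L=OYOB
After move 3 (R'): R=RRWG U=WWOW F=GGYO D=RGYY B=BBRB
After move 4 (F'): F=GOGY U=WWRW R=GRRG D=YBYY L=OWOO
After move 5 (U'): U=WWWR F=OWGY R=GORG B=GRRB L=BBOO
After move 6 (F): F=GOYW U=WWOB R=WORG D=RGYY L=BYOB
Query: U face = WWOB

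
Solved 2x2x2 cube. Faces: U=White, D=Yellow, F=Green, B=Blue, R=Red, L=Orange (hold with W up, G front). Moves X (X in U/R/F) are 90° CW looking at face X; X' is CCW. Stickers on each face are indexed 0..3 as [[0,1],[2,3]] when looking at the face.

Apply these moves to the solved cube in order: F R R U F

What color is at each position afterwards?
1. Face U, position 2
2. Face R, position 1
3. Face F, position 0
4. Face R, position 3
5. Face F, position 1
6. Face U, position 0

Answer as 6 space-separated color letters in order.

Answer: Y B G W R O

Derivation:
After move 1 (F): F=GGGG U=WWOO R=WRWR D=RRYY L=OYOY
After move 2 (R): R=WWRR U=WGOG F=GRGY D=RBYB B=OBWB
After move 3 (R): R=RWRW U=WROY F=GBGB D=RWYO B=GBGB
After move 4 (U): U=OWYR F=RWGB R=GBRW B=OYGB L=GBOY
After move 5 (F): F=GRBW U=OWYB R=YBRW D=RGYO L=GROW
Query 1: U[2] = Y
Query 2: R[1] = B
Query 3: F[0] = G
Query 4: R[3] = W
Query 5: F[1] = R
Query 6: U[0] = O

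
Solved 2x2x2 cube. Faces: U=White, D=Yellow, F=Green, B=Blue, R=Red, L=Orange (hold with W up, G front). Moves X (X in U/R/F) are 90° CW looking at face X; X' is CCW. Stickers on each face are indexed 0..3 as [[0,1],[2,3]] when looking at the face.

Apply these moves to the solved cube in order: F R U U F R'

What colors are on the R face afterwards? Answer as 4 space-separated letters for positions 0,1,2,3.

After move 1 (F): F=GGGG U=WWOO R=WRWR D=RRYY L=OYOY
After move 2 (R): R=WWRR U=WGOG F=GRGY D=RBYB B=OBWB
After move 3 (U): U=OWGG F=WWGY R=OBRR B=OYWB L=GROY
After move 4 (U): U=GOGW F=OBGY R=OYRR B=GRWB L=WWOY
After move 5 (F): F=GOYB U=GOYW R=GYWR D=ROYB L=WROB
After move 6 (R'): R=YRGW U=GWYG F=GOYW D=ROYB B=BROB
Query: R face = YRGW

Answer: Y R G W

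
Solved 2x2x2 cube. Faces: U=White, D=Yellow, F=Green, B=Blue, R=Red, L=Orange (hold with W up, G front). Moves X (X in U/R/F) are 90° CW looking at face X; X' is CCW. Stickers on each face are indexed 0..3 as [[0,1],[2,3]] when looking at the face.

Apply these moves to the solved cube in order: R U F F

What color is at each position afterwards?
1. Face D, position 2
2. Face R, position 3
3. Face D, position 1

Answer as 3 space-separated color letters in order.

After move 1 (R): R=RRRR U=WGWG F=GYGY D=YBYB B=WBWB
After move 2 (U): U=WWGG F=RRGY R=WBRR B=OOWB L=GYOO
After move 3 (F): F=GRYR U=WWOY R=GBGR D=RWYB L=GYOB
After move 4 (F): F=YGRR U=WWBY R=OBYR D=GGYB L=GROW
Query 1: D[2] = Y
Query 2: R[3] = R
Query 3: D[1] = G

Answer: Y R G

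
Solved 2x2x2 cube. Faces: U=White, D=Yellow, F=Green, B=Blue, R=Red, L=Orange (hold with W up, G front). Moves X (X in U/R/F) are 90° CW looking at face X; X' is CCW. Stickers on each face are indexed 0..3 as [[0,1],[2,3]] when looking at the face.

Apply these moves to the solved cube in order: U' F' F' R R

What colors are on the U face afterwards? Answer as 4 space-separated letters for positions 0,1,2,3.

Answer: W W Y Y

Derivation:
After move 1 (U'): U=WWWW F=OOGG R=GGRR B=RRBB L=BBOO
After move 2 (F'): F=OGOG U=WWGR R=YGYR D=BOYY L=BWOW
After move 3 (F'): F=GGOO U=WWYY R=OGBR D=WWYY L=BROG
After move 4 (R): R=BORG U=WGYO F=GWOY D=WBYR B=YRWB
After move 5 (R): R=RBGO U=WWYY F=GBOR D=WWYY B=ORGB
Query: U face = WWYY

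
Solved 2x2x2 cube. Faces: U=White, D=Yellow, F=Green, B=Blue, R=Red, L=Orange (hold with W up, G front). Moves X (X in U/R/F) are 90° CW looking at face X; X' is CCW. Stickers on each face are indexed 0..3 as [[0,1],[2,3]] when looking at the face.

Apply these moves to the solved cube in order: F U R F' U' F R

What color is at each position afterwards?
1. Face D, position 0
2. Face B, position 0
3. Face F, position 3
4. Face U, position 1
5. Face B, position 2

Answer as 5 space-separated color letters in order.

After move 1 (F): F=GGGG U=WWOO R=WRWR D=RRYY L=OYOY
After move 2 (U): U=OWOW F=WRGG R=BBWR B=OYBB L=GGOY
After move 3 (R): R=WBRB U=OROG F=WRGY D=RBYO B=WYWB
After move 4 (F'): F=RYWG U=ORWR R=BBRB D=GYYO L=GGOO
After move 5 (U'): U=RROW F=GGWG R=RYRB B=BBWB L=WYOO
After move 6 (F): F=WGGG U=RROY R=OYWB D=RRYO L=WGOY
After move 7 (R): R=WOBY U=RGOG F=WRGO D=RWYB B=YBRB
Query 1: D[0] = R
Query 2: B[0] = Y
Query 3: F[3] = O
Query 4: U[1] = G
Query 5: B[2] = R

Answer: R Y O G R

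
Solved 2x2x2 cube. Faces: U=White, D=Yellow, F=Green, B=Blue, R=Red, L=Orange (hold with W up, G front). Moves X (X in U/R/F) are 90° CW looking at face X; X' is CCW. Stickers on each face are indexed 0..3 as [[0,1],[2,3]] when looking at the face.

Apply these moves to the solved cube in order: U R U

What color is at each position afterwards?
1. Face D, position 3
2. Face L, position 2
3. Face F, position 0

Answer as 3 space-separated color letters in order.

After move 1 (U): U=WWWW F=RRGG R=BBRR B=OOBB L=GGOO
After move 2 (R): R=RBRB U=WRWG F=RYGY D=YBYO B=WOWB
After move 3 (U): U=WWGR F=RBGY R=WORB B=GGWB L=RYOO
Query 1: D[3] = O
Query 2: L[2] = O
Query 3: F[0] = R

Answer: O O R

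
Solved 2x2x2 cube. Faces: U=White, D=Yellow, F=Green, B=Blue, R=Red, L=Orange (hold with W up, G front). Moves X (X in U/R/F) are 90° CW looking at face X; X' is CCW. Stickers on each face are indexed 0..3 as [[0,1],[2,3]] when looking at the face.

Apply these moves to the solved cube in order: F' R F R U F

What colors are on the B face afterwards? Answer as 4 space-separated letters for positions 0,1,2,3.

Answer: O O G B

Derivation:
After move 1 (F'): F=GGGG U=WWRR R=YRYR D=OOYY L=OWOW
After move 2 (R): R=YYRR U=WGRG F=GOGY D=OBYB B=RBWB
After move 3 (F): F=GGYO U=WGWW R=RYGR D=RYYB L=OOOB
After move 4 (R): R=GRRY U=WGWO F=GYYB D=RWYR B=WBGB
After move 5 (U): U=WWOG F=GRYB R=WBRY B=OOGB L=GYOB
After move 6 (F): F=YGBR U=WWBY R=OBGY D=RWYR L=GROW
Query: B face = OOGB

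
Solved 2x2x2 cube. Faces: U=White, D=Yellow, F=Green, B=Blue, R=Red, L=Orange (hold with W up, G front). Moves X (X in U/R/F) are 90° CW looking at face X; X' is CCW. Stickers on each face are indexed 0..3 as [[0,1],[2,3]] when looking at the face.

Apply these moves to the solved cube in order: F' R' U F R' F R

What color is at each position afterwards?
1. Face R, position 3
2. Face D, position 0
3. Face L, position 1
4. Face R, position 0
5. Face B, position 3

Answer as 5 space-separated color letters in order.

After move 1 (F'): F=GGGG U=WWRR R=YRYR D=OOYY L=OWOW
After move 2 (R'): R=RRYY U=WBRB F=GWGR D=OGYG B=YBOB
After move 3 (U): U=RWBB F=RRGR R=YBYY B=OWOB L=GWOW
After move 4 (F): F=GRRR U=RWWW R=BBBY D=YYYG L=GOOG
After move 5 (R'): R=BYBB U=ROWO F=GWRW D=YRYR B=GWYB
After move 6 (F): F=RGWW U=ROGO R=WYOB D=BBYR L=GYOR
After move 7 (R): R=OWBY U=RGGW F=RBWR D=BYYG B=OWOB
Query 1: R[3] = Y
Query 2: D[0] = B
Query 3: L[1] = Y
Query 4: R[0] = O
Query 5: B[3] = B

Answer: Y B Y O B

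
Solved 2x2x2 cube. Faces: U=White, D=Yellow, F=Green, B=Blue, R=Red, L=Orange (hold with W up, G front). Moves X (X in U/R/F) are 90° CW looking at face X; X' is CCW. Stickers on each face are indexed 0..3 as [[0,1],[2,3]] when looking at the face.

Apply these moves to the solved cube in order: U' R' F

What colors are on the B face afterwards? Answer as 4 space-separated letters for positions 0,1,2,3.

Answer: Y R Y B

Derivation:
After move 1 (U'): U=WWWW F=OOGG R=GGRR B=RRBB L=BBOO
After move 2 (R'): R=GRGR U=WBWR F=OWGW D=YOYG B=YRYB
After move 3 (F): F=GOWW U=WBOB R=WRRR D=GGYG L=BYOO
Query: B face = YRYB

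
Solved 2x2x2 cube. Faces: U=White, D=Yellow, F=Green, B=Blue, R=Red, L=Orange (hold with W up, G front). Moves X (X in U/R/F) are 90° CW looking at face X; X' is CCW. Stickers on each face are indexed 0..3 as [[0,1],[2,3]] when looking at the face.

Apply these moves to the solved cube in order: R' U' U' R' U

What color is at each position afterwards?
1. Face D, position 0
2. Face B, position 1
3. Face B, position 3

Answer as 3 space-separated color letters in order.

Answer: Y R B

Derivation:
After move 1 (R'): R=RRRR U=WBWB F=GWGW D=YGYG B=YBYB
After move 2 (U'): U=BBWW F=OOGW R=GWRR B=RRYB L=YBOO
After move 3 (U'): U=BWBW F=YBGW R=OORR B=GWYB L=RROO
After move 4 (R'): R=OROR U=BYBG F=YWGW D=YBYW B=GWGB
After move 5 (U): U=BBGY F=ORGW R=GWOR B=RRGB L=YWOO
Query 1: D[0] = Y
Query 2: B[1] = R
Query 3: B[3] = B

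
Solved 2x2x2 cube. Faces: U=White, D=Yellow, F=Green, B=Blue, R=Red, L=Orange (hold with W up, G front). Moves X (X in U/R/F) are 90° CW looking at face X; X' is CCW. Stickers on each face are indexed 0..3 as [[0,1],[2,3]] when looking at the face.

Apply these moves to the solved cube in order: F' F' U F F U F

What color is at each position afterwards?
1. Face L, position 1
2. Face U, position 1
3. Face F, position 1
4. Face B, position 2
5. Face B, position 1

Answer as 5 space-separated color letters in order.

After move 1 (F'): F=GGGG U=WWRR R=YRYR D=OOYY L=OWOW
After move 2 (F'): F=GGGG U=WWYY R=OROR D=WWYY L=OROR
After move 3 (U): U=YWYW F=ORGG R=BBOR B=ORBB L=GGOR
After move 4 (F): F=GOGR U=YWRG R=YBWR D=OBYY L=GWOW
After move 5 (F): F=GGRO U=YWWW R=RBGR D=WYYY L=GOOB
After move 6 (U): U=WYWW F=RBRO R=ORGR B=GOBB L=GGOB
After move 7 (F): F=RROB U=WYBG R=WRWR D=GOYY L=GWOY
Query 1: L[1] = W
Query 2: U[1] = Y
Query 3: F[1] = R
Query 4: B[2] = B
Query 5: B[1] = O

Answer: W Y R B O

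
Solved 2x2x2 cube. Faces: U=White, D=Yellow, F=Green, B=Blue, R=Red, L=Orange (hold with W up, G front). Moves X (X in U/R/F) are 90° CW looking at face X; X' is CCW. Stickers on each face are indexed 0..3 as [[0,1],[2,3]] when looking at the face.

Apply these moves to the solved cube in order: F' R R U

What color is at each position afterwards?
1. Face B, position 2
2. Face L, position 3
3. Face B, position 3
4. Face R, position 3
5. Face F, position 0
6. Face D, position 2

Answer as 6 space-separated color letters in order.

After move 1 (F'): F=GGGG U=WWRR R=YRYR D=OOYY L=OWOW
After move 2 (R): R=YYRR U=WGRG F=GOGY D=OBYB B=RBWB
After move 3 (R): R=RYRY U=WORY F=GBGB D=OWYR B=GBGB
After move 4 (U): U=RWYO F=RYGB R=GBRY B=OWGB L=GBOW
Query 1: B[2] = G
Query 2: L[3] = W
Query 3: B[3] = B
Query 4: R[3] = Y
Query 5: F[0] = R
Query 6: D[2] = Y

Answer: G W B Y R Y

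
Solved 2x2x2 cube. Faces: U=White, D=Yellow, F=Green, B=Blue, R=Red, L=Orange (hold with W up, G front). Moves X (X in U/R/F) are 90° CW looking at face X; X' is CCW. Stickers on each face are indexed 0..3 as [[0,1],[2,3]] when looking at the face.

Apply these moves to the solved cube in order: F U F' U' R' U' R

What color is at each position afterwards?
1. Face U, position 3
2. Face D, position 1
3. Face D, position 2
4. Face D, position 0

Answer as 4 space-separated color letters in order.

After move 1 (F): F=GGGG U=WWOO R=WRWR D=RRYY L=OYOY
After move 2 (U): U=OWOW F=WRGG R=BBWR B=OYBB L=GGOY
After move 3 (F'): F=RGWG U=OWBW R=RBRR D=GYYY L=GWOO
After move 4 (U'): U=WWOB F=GWWG R=RGRR B=RBBB L=OYOO
After move 5 (R'): R=GRRR U=WBOR F=GWWB D=GWYG B=YBYB
After move 6 (U'): U=BRWO F=OYWB R=GWRR B=GRYB L=YBOO
After move 7 (R): R=RGRW U=BYWB F=OWWG D=GYYG B=ORRB
Query 1: U[3] = B
Query 2: D[1] = Y
Query 3: D[2] = Y
Query 4: D[0] = G

Answer: B Y Y G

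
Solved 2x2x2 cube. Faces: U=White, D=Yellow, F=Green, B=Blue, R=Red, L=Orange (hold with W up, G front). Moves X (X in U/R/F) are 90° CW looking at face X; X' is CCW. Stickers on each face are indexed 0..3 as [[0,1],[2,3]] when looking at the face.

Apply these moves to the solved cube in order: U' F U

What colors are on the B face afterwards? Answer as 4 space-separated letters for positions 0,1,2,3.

Answer: B Y B B

Derivation:
After move 1 (U'): U=WWWW F=OOGG R=GGRR B=RRBB L=BBOO
After move 2 (F): F=GOGO U=WWOB R=WGWR D=RGYY L=BYOY
After move 3 (U): U=OWBW F=WGGO R=RRWR B=BYBB L=GOOY
Query: B face = BYBB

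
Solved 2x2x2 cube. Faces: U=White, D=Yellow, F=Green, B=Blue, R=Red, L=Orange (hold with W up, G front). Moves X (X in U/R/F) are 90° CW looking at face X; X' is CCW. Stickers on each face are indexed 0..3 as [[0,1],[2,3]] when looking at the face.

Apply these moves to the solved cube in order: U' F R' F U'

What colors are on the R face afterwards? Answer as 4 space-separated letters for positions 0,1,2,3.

After move 1 (U'): U=WWWW F=OOGG R=GGRR B=RRBB L=BBOO
After move 2 (F): F=GOGO U=WWOB R=WGWR D=RGYY L=BYOY
After move 3 (R'): R=GRWW U=WBOR F=GWGB D=ROYO B=YRGB
After move 4 (F): F=GGBW U=WBYY R=ORRW D=WGYO L=BROO
After move 5 (U'): U=BYWY F=BRBW R=GGRW B=ORGB L=YROO
Query: R face = GGRW

Answer: G G R W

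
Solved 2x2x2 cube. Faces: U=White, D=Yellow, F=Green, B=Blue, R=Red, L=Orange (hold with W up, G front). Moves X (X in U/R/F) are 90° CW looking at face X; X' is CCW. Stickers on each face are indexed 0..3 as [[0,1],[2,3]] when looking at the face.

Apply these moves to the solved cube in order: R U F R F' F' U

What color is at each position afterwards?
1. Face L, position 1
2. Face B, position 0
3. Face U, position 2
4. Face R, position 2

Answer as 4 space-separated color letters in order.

After move 1 (R): R=RRRR U=WGWG F=GYGY D=YBYB B=WBWB
After move 2 (U): U=WWGG F=RRGY R=WBRR B=OOWB L=GYOO
After move 3 (F): F=GRYR U=WWOY R=GBGR D=RWYB L=GYOB
After move 4 (R): R=GGRB U=WROR F=GWYB D=RWYO B=YOWB
After move 5 (F'): F=WBGY U=WRGR R=WGRB D=YBYO L=GROO
After move 6 (F'): F=BYWG U=WRWR R=BGYB D=ROYO L=GROG
After move 7 (U): U=WWRR F=BGWG R=YOYB B=GRWB L=BYOG
Query 1: L[1] = Y
Query 2: B[0] = G
Query 3: U[2] = R
Query 4: R[2] = Y

Answer: Y G R Y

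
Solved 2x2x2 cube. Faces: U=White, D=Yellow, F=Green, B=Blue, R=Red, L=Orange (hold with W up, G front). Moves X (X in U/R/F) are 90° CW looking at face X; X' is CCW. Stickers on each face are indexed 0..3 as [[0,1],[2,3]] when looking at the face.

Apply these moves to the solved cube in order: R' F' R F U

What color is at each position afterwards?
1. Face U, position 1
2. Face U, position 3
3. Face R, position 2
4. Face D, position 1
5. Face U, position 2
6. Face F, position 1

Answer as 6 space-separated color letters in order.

After move 1 (R'): R=RRRR U=WBWB F=GWGW D=YGYG B=YBYB
After move 2 (F'): F=WWGG U=WBRR R=GRYR D=OOYG L=OBOW
After move 3 (R): R=YGRR U=WWRG F=WOGG D=OYYY B=RBBB
After move 4 (F): F=GWGO U=WWWB R=RGGR D=RYYY L=OOOY
After move 5 (U): U=WWBW F=RGGO R=RBGR B=OOBB L=GWOY
Query 1: U[1] = W
Query 2: U[3] = W
Query 3: R[2] = G
Query 4: D[1] = Y
Query 5: U[2] = B
Query 6: F[1] = G

Answer: W W G Y B G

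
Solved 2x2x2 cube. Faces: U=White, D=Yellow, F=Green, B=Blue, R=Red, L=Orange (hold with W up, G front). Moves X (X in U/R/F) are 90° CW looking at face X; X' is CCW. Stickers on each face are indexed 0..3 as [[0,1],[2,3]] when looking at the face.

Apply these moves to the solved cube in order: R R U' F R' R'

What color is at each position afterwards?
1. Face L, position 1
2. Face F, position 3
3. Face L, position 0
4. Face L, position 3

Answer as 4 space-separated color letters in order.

Answer: Y R G W

Derivation:
After move 1 (R): R=RRRR U=WGWG F=GYGY D=YBYB B=WBWB
After move 2 (R): R=RRRR U=WYWY F=GBGB D=YWYW B=GBGB
After move 3 (U'): U=YYWW F=OOGB R=GBRR B=RRGB L=GBOO
After move 4 (F): F=GOBO U=YYOB R=WBWR D=RGYW L=GYOW
After move 5 (R'): R=BRWW U=YGOR F=GYBB D=ROYO B=WRGB
After move 6 (R'): R=RWBW U=YGOW F=GGBR D=RYYB B=OROB
Query 1: L[1] = Y
Query 2: F[3] = R
Query 3: L[0] = G
Query 4: L[3] = W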